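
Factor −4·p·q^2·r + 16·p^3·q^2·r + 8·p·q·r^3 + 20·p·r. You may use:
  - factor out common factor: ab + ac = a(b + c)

4·p·r(−q^2 + 4·p^2·q^2 + 2·q·r^2 + 5)

−4·p·q^2·r + 16·p^3·q^2·r + 8·p·q·r^3 + 20·p·r
= 4(−p·q^2·r + 4·p^3·q^2·r + 2·p·q·r^3 + 5·p·r)    [factor out 4]
= 4·p·r(−q^2 + 4·p^2·q^2 + 2·q·r^2 + 5)    [factor out p·r]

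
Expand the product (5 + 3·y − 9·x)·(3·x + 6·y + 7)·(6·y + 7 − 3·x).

−756·x·y − 441·x − 45·x^2 + 432·y^2 + 567·y + 245 − 324·x·y^2 − 27·x^2·y + 108·y^3 + 81·x^3

(5 + 3·y − 9·x)·(3·x + 6·y + 7)·(6·y + 7 − 3·x)
= (15·x + 30·y + 35 + 9·x·y + 18·y^2 + 21·y − 27·x^2 − 54·x·y − 63·x)·(6·y + 7 − 3·x)    [distributive law]
= (−48·x + 51·y + 35 − 45·x·y + 18·y^2 − 27·x^2)·(6·y + 7 − 3·x)    [combine like terms]
= −288·x·y − 336·x + 144·x^2 + 306·y^2 + 357·y − 153·x·y + 210·y + 245 − 105·x − 270·x·y^2 − 315·x·y + 135·x^2·y + 108·y^3 + 126·y^2 − 54·x·y^2 − 162·x^2·y − 189·x^2 + 81·x^3    [distributive law]
= −756·x·y − 441·x − 45·x^2 + 432·y^2 + 567·y + 245 − 324·x·y^2 − 27·x^2·y + 108·y^3 + 81·x^3    [combine like terms]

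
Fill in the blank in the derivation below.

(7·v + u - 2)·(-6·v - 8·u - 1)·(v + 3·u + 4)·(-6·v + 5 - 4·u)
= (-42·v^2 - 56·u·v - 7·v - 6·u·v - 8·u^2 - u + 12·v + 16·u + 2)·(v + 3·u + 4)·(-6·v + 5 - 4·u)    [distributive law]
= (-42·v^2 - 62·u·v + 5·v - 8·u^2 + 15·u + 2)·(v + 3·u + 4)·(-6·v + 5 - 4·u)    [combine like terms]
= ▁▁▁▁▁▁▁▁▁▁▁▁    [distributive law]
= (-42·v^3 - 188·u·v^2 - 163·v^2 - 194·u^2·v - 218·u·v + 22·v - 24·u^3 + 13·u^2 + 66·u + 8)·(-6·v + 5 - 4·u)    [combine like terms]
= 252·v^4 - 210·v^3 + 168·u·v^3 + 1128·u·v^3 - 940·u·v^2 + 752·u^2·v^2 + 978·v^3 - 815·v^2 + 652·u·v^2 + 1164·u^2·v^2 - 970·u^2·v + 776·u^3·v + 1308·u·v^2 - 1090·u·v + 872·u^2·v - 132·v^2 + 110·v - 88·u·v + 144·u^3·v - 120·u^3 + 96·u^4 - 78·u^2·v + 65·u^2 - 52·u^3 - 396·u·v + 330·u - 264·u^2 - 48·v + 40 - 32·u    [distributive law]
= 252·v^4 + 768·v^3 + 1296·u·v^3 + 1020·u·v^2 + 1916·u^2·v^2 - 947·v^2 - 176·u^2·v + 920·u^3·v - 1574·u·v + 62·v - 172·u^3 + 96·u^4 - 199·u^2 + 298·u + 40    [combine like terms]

After distributive law, the bracketed line is:

(-42·v^3 - 126·u·v^2 - 168·v^2 - 62·u·v^2 - 186·u^2·v - 248·u·v + 5·v^2 + 15·u·v + 20·v - 8·u^2·v - 24·u^3 - 32·u^2 + 15·u·v + 45·u^2 + 60·u + 2·v + 6·u + 8)·(-6·v + 5 - 4·u)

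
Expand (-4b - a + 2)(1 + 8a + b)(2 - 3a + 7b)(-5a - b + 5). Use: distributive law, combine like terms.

151ab - 120b² + 46b + 51a²b - 1030ab² - 118b³ - 239a³b + 1052a²b² + 359ab³ + 28b⁴ - 425a² + 100a + 425a³ - 120a⁴ + 20

(-4b - a + 2)(1 + 8a + b)(2 - 3a + 7b)(-5a - b + 5)
= (-4b - 32ab - 4b² - a - 8a² - ab + 2 + 16a + 2b)(2 - 3a + 7b)(-5a - b + 5)    [distributive law]
= (-2b - 33ab - 4b² + 15a - 8a² + 2)(2 - 3a + 7b)(-5a - b + 5)    [combine like terms]
= (-4b + 6ab - 14b² - 66ab + 99a²b - 231ab² - 8b² + 12ab² - 28b³ + 30a - 45a² + 105ab - 16a² + 24a³ - 56a²b + 4 - 6a + 14b)(-5a - b + 5)    [distributive law]
= (10b + 45ab - 22b² + 43a²b - 219ab² - 28b³ + 24a - 61a² + 24a³ + 4)(-5a - b + 5)    [combine like terms]
= -50ab - 10b² + 50b - 225a²b - 45ab² + 225ab + 110ab² + 22b³ - 110b² - 215a³b - 43a²b² + 215a²b + 1095a²b² + 219ab³ - 1095ab² + 140ab³ + 28b⁴ - 140b³ - 120a² - 24ab + 120a + 305a³ + 61a²b - 305a² - 120a⁴ - 24a³b + 120a³ - 20a - 4b + 20    [distributive law]
= 151ab - 120b² + 46b + 51a²b - 1030ab² - 118b³ - 239a³b + 1052a²b² + 359ab³ + 28b⁴ - 425a² + 100a + 425a³ - 120a⁴ + 20    [combine like terms]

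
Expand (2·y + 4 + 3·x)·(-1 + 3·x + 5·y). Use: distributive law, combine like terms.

(2·y + 4 + 3·x)·(-1 + 3·x + 5·y)
= -2·y + 6·x·y + 10·y^2 - 4 + 12·x + 20·y - 3·x + 9·x^2 + 15·x·y    [distributive law]
= 18·y + 21·x·y + 10·y^2 - 4 + 9·x + 9·x^2    [combine like terms]

18·y + 21·x·y + 10·y^2 - 4 + 9·x + 9·x^2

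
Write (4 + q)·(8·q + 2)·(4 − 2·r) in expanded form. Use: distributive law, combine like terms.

(4 + q)·(8·q + 2)·(4 − 2·r)
= (32·q + 8 + 8·q² + 2·q)·(4 − 2·r)    [distributive law]
= (34·q + 8 + 8·q²)·(4 − 2·r)    [combine like terms]
= 136·q − 68·q·r + 32 − 16·r + 32·q² − 16·q²·r    [distributive law]

136·q − 68·q·r + 32 − 16·r + 32·q² − 16·q²·r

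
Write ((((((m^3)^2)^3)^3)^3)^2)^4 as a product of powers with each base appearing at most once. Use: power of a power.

m^1296

((((((m^3)^2)^3)^3)^3)^2)^4
= (((((m^3)^2)^3)^3)^3)^8    [power of a power]
= ((((m^3)^2)^3)^3)^24    [power of a power]
= (((m^3)^2)^3)^72    [power of a power]
= ((m^3)^2)^216    [power of a power]
= (m^3)^432    [power of a power]
= m^1296    [power of a power]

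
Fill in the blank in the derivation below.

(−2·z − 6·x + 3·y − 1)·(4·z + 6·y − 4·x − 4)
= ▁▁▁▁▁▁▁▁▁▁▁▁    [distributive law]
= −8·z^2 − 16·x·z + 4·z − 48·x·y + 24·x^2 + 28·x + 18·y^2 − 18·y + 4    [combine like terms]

Applying distributive law to the line above:

−8·z^2 − 12·y·z + 8·x·z + 8·z − 24·x·z − 36·x·y + 24·x^2 + 24·x + 12·y·z + 18·y^2 − 12·x·y − 12·y − 4·z − 6·y + 4·x + 4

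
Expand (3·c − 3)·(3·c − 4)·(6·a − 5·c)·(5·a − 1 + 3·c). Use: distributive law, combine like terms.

(3·c − 3)·(3·c − 4)·(6·a − 5·c)·(5·a − 1 + 3·c)
= (9·c^2 − 12·c − 9·c + 12)·(6·a − 5·c)·(5·a − 1 + 3·c)    [distributive law]
= (9·c^2 − 21·c + 12)·(6·a − 5·c)·(5·a − 1 + 3·c)    [combine like terms]
= (54·a·c^2 − 45·c^3 − 126·a·c + 105·c^2 + 72·a − 60·c)·(5·a − 1 + 3·c)    [distributive law]
= 270·a^2·c^2 − 54·a·c^2 + 162·a·c^3 − 225·a·c^3 + 45·c^3 − 135·c^4 − 630·a^2·c + 126·a·c − 378·a·c^2 + 525·a·c^2 − 105·c^2 + 315·c^3 + 360·a^2 − 72·a + 216·a·c − 300·a·c + 60·c − 180·c^2    [distributive law]
= 270·a^2·c^2 + 93·a·c^2 − 63·a·c^3 + 360·c^3 − 135·c^4 − 630·a^2·c + 42·a·c − 285·c^2 + 360·a^2 − 72·a + 60·c    [combine like terms]

270·a^2·c^2 + 93·a·c^2 − 63·a·c^3 + 360·c^3 − 135·c^4 − 630·a^2·c + 42·a·c − 285·c^2 + 360·a^2 − 72·a + 60·c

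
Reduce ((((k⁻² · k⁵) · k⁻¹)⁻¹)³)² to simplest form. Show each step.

k⁻¹²

((((k⁻² · k⁵) · k⁻¹)⁻¹)³)²
= (((k⁻² · k⁵) · k⁻¹)⁻¹)⁶    [power of a power]
= ((k⁻² · k⁵) · k⁻¹)⁻⁶    [power of a power]
= ((k⁻² · k⁵)⁻⁶) · ((k⁻¹)⁻⁶)    [power of a product]
= (((k⁻²)⁻⁶) · ((k⁵)⁻⁶)) · ((k⁻¹)⁻⁶)    [power of a product]
= (k¹² · ((k⁵)⁻⁶)) · ((k⁻¹)⁻⁶)    [power of a power]
= (k¹² · k⁻³⁰) · ((k⁻¹)⁻⁶)    [power of a power]
= k⁻¹⁸ · ((k⁻¹)⁻⁶)    [product of powers]
= k⁻¹⁸ · k⁶    [power of a power]
= k⁻¹²    [product of powers]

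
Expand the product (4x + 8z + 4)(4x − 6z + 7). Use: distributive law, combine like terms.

(4x + 8z + 4)(4x − 6z + 7)
= 16x^2 − 24xz + 28x + 32xz − 48z^2 + 56z + 16x − 24z + 28    [distributive law]
= 16x^2 + 8xz + 44x − 48z^2 + 32z + 28    [combine like terms]

16x^2 + 8xz + 44x − 48z^2 + 32z + 28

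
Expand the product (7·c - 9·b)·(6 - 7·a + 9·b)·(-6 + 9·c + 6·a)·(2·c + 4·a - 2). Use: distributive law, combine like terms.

(7·c - 9·b)·(6 - 7·a + 9·b)·(-6 + 9·c + 6·a)·(2·c + 4·a - 2)
= (42·c - 49·a·c + 63·b·c - 54·b + 63·a·b - 81·b^2)·(-6 + 9·c + 6·a)·(2·c + 4·a - 2)    [distributive law]
= (-252·c + 378·c^2 + 252·a·c + 294·a·c - 441·a·c^2 - 294·a^2·c - 378·b·c + 567·b·c^2 + 378·a·b·c + 324·b - 486·b·c - 324·a·b - 378·a·b + 567·a·b·c + 378·a^2·b + 486·b^2 - 729·b^2·c - 486·a·b^2)·(2·c + 4·a - 2)    [distributive law]
= (-252·c + 378·c^2 + 546·a·c - 441·a·c^2 - 294·a^2·c - 864·b·c + 567·b·c^2 + 945·a·b·c + 324·b - 702·a·b + 378·a^2·b + 486·b^2 - 729·b^2·c - 486·a·b^2)·(2·c + 4·a - 2)    [combine like terms]
= -504·c^2 - 1008·a·c + 504·c + 756·c^3 + 1512·a·c^2 - 756·c^2 + 1092·a·c^2 + 2184·a^2·c - 1092·a·c - 882·a·c^3 - 1764·a^2·c^2 + 882·a·c^2 - 588·a^2·c^2 - 1176·a^3·c + 588·a^2·c - 1728·b·c^2 - 3456·a·b·c + 1728·b·c + 1134·b·c^3 + 2268·a·b·c^2 - 1134·b·c^2 + 1890·a·b·c^2 + 3780·a^2·b·c - 1890·a·b·c + 648·b·c + 1296·a·b - 648·b - 1404·a·b·c - 2808·a^2·b + 1404·a·b + 756·a^2·b·c + 1512·a^3·b - 756·a^2·b + 972·b^2·c + 1944·a·b^2 - 972·b^2 - 1458·b^2·c^2 - 2916·a·b^2·c + 1458·b^2·c - 972·a·b^2·c - 1944·a^2·b^2 + 972·a·b^2    [distributive law]
= -1260·c^2 - 2100·a·c + 504·c + 756·c^3 + 3486·a·c^2 + 2772·a^2·c - 882·a·c^3 - 2352·a^2·c^2 - 1176·a^3·c - 2862·b·c^2 - 6750·a·b·c + 2376·b·c + 1134·b·c^3 + 4158·a·b·c^2 + 4536·a^2·b·c + 2700·a·b - 648·b - 3564·a^2·b + 1512·a^3·b + 2430·b^2·c + 2916·a·b^2 - 972·b^2 - 1458·b^2·c^2 - 3888·a·b^2·c - 1944·a^2·b^2    [combine like terms]

-1260·c^2 - 2100·a·c + 504·c + 756·c^3 + 3486·a·c^2 + 2772·a^2·c - 882·a·c^3 - 2352·a^2·c^2 - 1176·a^3·c - 2862·b·c^2 - 6750·a·b·c + 2376·b·c + 1134·b·c^3 + 4158·a·b·c^2 + 4536·a^2·b·c + 2700·a·b - 648·b - 3564·a^2·b + 1512·a^3·b + 2430·b^2·c + 2916·a·b^2 - 972·b^2 - 1458·b^2·c^2 - 3888·a·b^2·c - 1944·a^2·b^2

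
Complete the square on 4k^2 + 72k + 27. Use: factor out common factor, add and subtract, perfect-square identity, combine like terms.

4(k + 9)^2 - 297

4k^2 + 72k + 27
= 4(k^2 + 18k) + 27    [factor out 4 from the k-terms]
= 4(k^2 + 18k + 81 - 81) + 27    [add and subtract 81 inside the bracket]
= 4(k + 9)^2 - 324 + 27    [perfect-square identity]
= 4(k + 9)^2 - 297    [combine constants]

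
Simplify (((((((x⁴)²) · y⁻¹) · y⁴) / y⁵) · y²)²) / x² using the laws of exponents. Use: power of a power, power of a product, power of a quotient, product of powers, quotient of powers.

x¹⁴

(((((((x⁴)²) · y⁻¹) · y⁴) / y⁵) · y²)²) / x²
= (((((((x⁴)²) · y⁻¹) · y⁴) / y⁵)²) · ((y²)²)) / x²    [power of a product]
= (((((((x⁴)²) · y⁻¹) · y⁴)²) / ((y⁵)²)) · ((y²)²)) / x²    [power of a quotient]
= (((((((x⁴)²) · y⁻¹)²) · ((y⁴)²)) / ((y⁵)²)) · ((y²)²)) / x²    [power of a product]
= (((((((x⁴)²)²) · ((y⁻¹)²)) · ((y⁴)²)) / ((y⁵)²)) · ((y²)²)) / x²    [power of a product]
= ((((((x⁴)⁴) · ((y⁻¹)²)) · ((y⁴)²)) / ((y⁵)²)) · ((y²)²)) / x²    [power of a power]
= ((((x¹⁶ · ((y⁻¹)²)) · ((y⁴)²)) / ((y⁵)²)) · ((y²)²)) / x²    [power of a power]
= ((((x¹⁶ · y⁻²) · ((y⁴)²)) / ((y⁵)²)) · ((y²)²)) / x²    [power of a power]
= ((((x¹⁶ · y⁻²) · y⁸) / ((y⁵)²)) · ((y²)²)) / x²    [power of a power]
= ((((x¹⁶ · y⁻²) · y⁸) / y¹⁰) · ((y²)²)) / x²    [power of a power]
= ((((x¹⁶ · y⁻²) · y⁸) / y¹⁰) · y⁴) / x²    [power of a power]
= x¹⁴    [quotient of powers; product of powers]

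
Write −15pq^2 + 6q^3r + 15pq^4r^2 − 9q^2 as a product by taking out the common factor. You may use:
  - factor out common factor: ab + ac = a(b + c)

−15pq^2 + 6q^3r + 15pq^4r^2 − 9q^2
= 3(−5pq^2 + 2q^3r + 5pq^4r^2 − 3q^2)    [factor out 3]
= 3q^2(−5p + 2qr + 5pq^2r^2 − 3)    [factor out q^2]

3q^2(−5p + 2qr + 5pq^2r^2 − 3)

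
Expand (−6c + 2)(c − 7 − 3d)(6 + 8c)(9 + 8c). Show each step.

(−6c + 2)(c − 7 − 3d)(6 + 8c)(9 + 8c)
= (−6c^2 + 42c + 18cd + 2c − 14 − 6d)(6 + 8c)(9 + 8c)    [distributive law]
= (−6c^2 + 44c + 18cd − 14 − 6d)(6 + 8c)(9 + 8c)    [combine like terms]
= (−36c^2 − 48c^3 + 264c + 352c^2 + 108cd + 144c^2d − 84 − 112c − 36d − 48cd)(9 + 8c)    [distributive law]
= (316c^2 − 48c^3 + 152c + 60cd + 144c^2d − 84 − 36d)(9 + 8c)    [combine like terms]
= 2844c^2 + 2528c^3 − 432c^3 − 384c^4 + 1368c + 1216c^2 + 540cd + 480c^2d + 1296c^2d + 1152c^3d − 756 − 672c − 324d − 288cd    [distributive law]
= 4060c^2 + 2096c^3 − 384c^4 + 696c + 252cd + 1776c^2d + 1152c^3d − 756 − 324d    [combine like terms]

4060c^2 + 2096c^3 − 384c^4 + 696c + 252cd + 1776c^2d + 1152c^3d − 756 − 324d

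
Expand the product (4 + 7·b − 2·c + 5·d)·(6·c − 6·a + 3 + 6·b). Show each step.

(4 + 7·b − 2·c + 5·d)·(6·c − 6·a + 3 + 6·b)
= 24·c − 24·a + 12 + 24·b + 42·b·c − 42·a·b + 21·b + 42·b^2 − 12·c^2 + 12·a·c − 6·c − 12·b·c + 30·c·d − 30·a·d + 15·d + 30·b·d    [distributive law]
= 18·c − 24·a + 12 + 45·b + 30·b·c − 42·a·b + 42·b^2 − 12·c^2 + 12·a·c + 30·c·d − 30·a·d + 15·d + 30·b·d    [combine like terms]

18·c − 24·a + 12 + 45·b + 30·b·c − 42·a·b + 42·b^2 − 12·c^2 + 12·a·c + 30·c·d − 30·a·d + 15·d + 30·b·d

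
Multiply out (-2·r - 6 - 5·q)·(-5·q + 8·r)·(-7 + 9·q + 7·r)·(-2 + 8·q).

(-2·r - 6 - 5·q)·(-5·q + 8·r)·(-7 + 9·q + 7·r)·(-2 + 8·q)
= (10·q·r - 16·r² + 30·q - 48·r + 25·q² - 40·q·r)·(-7 + 9·q + 7·r)·(-2 + 8·q)    [distributive law]
= (-30·q·r - 16·r² + 30·q - 48·r + 25·q²)·(-7 + 9·q + 7·r)·(-2 + 8·q)    [combine like terms]
= (210·q·r - 270·q²·r - 210·q·r² + 112·r² - 144·q·r² - 112·r³ - 210·q + 270·q² + 210·q·r + 336·r - 432·q·r - 336·r² - 175·q² + 225·q³ + 175·q²·r)·(-2 + 8·q)    [distributive law]
= (-12·q·r - 95·q²·r - 354·q·r² - 224·r² - 112·r³ - 210·q + 95·q² + 336·r + 225·q³)·(-2 + 8·q)    [combine like terms]
= 24·q·r - 96·q²·r + 190·q²·r - 760·q³·r + 708·q·r² - 2832·q²·r² + 448·r² - 1792·q·r² + 224·r³ - 896·q·r³ + 420·q - 1680·q² - 190·q² + 760·q³ - 672·r + 2688·q·r - 450·q³ + 1800·q⁴    [distributive law]
= 2712·q·r + 94·q²·r - 760·q³·r - 1084·q·r² - 2832·q²·r² + 448·r² + 224·r³ - 896·q·r³ + 420·q - 1870·q² + 310·q³ - 672·r + 1800·q⁴    [combine like terms]

2712·q·r + 94·q²·r - 760·q³·r - 1084·q·r² - 2832·q²·r² + 448·r² + 224·r³ - 896·q·r³ + 420·q - 1870·q² + 310·q³ - 672·r + 1800·q⁴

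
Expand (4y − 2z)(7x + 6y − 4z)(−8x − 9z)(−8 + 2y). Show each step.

(4y − 2z)(7x + 6y − 4z)(−8x − 9z)(−8 + 2y)
= (28xy + 24y^2 − 16yz − 14xz − 12yz + 8z^2)(−8x − 9z)(−8 + 2y)    [distributive law]
= (28xy + 24y^2 − 28yz − 14xz + 8z^2)(−8x − 9z)(−8 + 2y)    [combine like terms]
= (−224x^2y − 252xyz − 192xy^2 − 216y^2z + 224xyz + 252yz^2 + 112x^2z + 126xz^2 − 64xz^2 − 72z^3)(−8 + 2y)    [distributive law]
= (−224x^2y − 28xyz − 192xy^2 − 216y^2z + 252yz^2 + 112x^2z + 62xz^2 − 72z^3)(−8 + 2y)    [combine like terms]
= 1792x^2y − 448x^2y^2 + 224xyz − 56xy^2z + 1536xy^2 − 384xy^3 + 1728y^2z − 432y^3z − 2016yz^2 + 504y^2z^2 − 896x^2z + 224x^2yz − 496xz^2 + 124xyz^2 + 576z^3 − 144yz^3    [distributive law]

1792x^2y − 448x^2y^2 + 224xyz − 56xy^2z + 1536xy^2 − 384xy^3 + 1728y^2z − 432y^3z − 2016yz^2 + 504y^2z^2 − 896x^2z + 224x^2yz − 496xz^2 + 124xyz^2 + 576z^3 − 144yz^3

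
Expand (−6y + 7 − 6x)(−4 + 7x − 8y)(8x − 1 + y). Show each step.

−189xy + 4y − 80y^2 + 6x^2y + 390xy^2 + 48y^3 − 297x + 28 + 626x^2 − 336x^3

(−6y + 7 − 6x)(−4 + 7x − 8y)(8x − 1 + y)
= (24y − 42xy + 48y^2 − 28 + 49x − 56y + 24x − 42x^2 + 48xy)(8x − 1 + y)    [distributive law]
= (−32y + 6xy + 48y^2 − 28 + 73x − 42x^2)(8x − 1 + y)    [combine like terms]
= −256xy + 32y − 32y^2 + 48x^2y − 6xy + 6xy^2 + 384xy^2 − 48y^2 + 48y^3 − 224x + 28 − 28y + 584x^2 − 73x + 73xy − 336x^3 + 42x^2 − 42x^2y    [distributive law]
= −189xy + 4y − 80y^2 + 6x^2y + 390xy^2 + 48y^3 − 297x + 28 + 626x^2 − 336x^3    [combine like terms]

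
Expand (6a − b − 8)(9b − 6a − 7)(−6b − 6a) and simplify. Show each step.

(6a − b − 8)(9b − 6a − 7)(−6b − 6a)
= (54ab − 36a² − 42a − 9b² + 6ab + 7b − 72b + 48a + 56)(−6b − 6a)    [distributive law]
= (60ab − 36a² + 6a − 9b² − 65b + 56)(−6b − 6a)    [combine like terms]
= −360ab² − 360a²b + 216a²b + 216a³ − 36ab − 36a² + 54b³ + 54ab² + 390b² + 390ab − 336b − 336a    [distributive law]
= −306ab² − 144a²b + 216a³ + 354ab − 36a² + 54b³ + 390b² − 336b − 336a    [combine like terms]

−306ab² − 144a²b + 216a³ + 354ab − 36a² + 54b³ + 390b² − 336b − 336a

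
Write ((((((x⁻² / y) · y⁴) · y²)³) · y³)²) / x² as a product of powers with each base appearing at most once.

x⁻¹⁴y³⁶

((((((x⁻² / y) · y⁴) · y²)³) · y³)²) / x²
= ((((((x⁻² / y) · y⁴) · y²)³)²) · ((y³)²)) / x²    [power of a product]
= (((((x⁻² / y) · y⁴) · y²)⁶) · ((y³)²)) / x²    [power of a power]
= (((((x⁻² / y) · y⁴)⁶) · ((y²)⁶)) · ((y³)²)) / x²    [power of a product]
= (((((x⁻² / y)⁶) · ((y⁴)⁶)) · ((y²)⁶)) · ((y³)²)) / x²    [power of a product]
= ((((((x⁻²)⁶) / (y⁶)) · ((y⁴)⁶)) · ((y²)⁶)) · ((y³)²)) / x²    [power of a quotient]
= ((((x⁻¹² / (y⁶)) · ((y⁴)⁶)) · ((y²)⁶)) · ((y³)²)) / x²    [power of a power]
= ((((x⁻¹² / y⁶) · y²⁴) · ((y²)⁶)) · ((y³)²)) / x²    [power of a power]
= ((((x⁻¹² / y⁶) · y²⁴) · y¹²) · ((y³)²)) / x²    [power of a power]
= ((((x⁻¹² / y⁶) · y²⁴) · y¹²) · y⁶) / x²    [power of a power]
= x⁻¹⁴y³⁶    [quotient of powers; product of powers]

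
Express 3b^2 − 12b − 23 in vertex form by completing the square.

3b^2 − 12b − 23
= 3(b^2 − 4b) − 23    [factor out 3 from the b-terms]
= 3(b^2 − 4b + 4 − 4) − 23    [add and subtract 4 inside the bracket]
= 3(b − 2)^2 − 12 − 23    [perfect-square identity]
= 3(b − 2)^2 − 35    [combine constants]

3(b − 2)^2 − 35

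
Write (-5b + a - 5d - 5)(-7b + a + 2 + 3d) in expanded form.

35b^2 - 12ab + 25b + 20bd + a^2 - 3a - 2ad - 25d - 15d^2 - 10

(-5b + a - 5d - 5)(-7b + a + 2 + 3d)
= 35b^2 - 5ab - 10b - 15bd - 7ab + a^2 + 2a + 3ad + 35bd - 5ad - 10d - 15d^2 + 35b - 5a - 10 - 15d    [distributive law]
= 35b^2 - 12ab + 25b + 20bd + a^2 - 3a - 2ad - 25d - 15d^2 - 10    [combine like terms]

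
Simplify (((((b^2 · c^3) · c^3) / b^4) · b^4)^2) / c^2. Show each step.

(((((b^2 · c^3) · c^3) / b^4) · b^4)^2) / c^2
= (((((b^2 · c^3) · c^3) / b^4)^2) · ((b^4)^2)) / c^2    [power of a product]
= (((((b^2 · c^3) · c^3)^2) / ((b^4)^2)) · ((b^4)^2)) / c^2    [power of a quotient]
= (((((b^2 · c^3)^2) · ((c^3)^2)) / ((b^4)^2)) · ((b^4)^2)) / c^2    [power of a product]
= ((((((b^2)^2) · ((c^3)^2)) · ((c^3)^2)) / ((b^4)^2)) · ((b^4)^2)) / c^2    [power of a product]
= ((((b^4 · ((c^3)^2)) · ((c^3)^2)) / ((b^4)^2)) · ((b^4)^2)) / c^2    [power of a power]
= ((((b^4 · c^6) · ((c^3)^2)) / ((b^4)^2)) · ((b^4)^2)) / c^2    [power of a power]
= ((((b^4 · c^6) · c^6) / ((b^4)^2)) · ((b^4)^2)) / c^2    [power of a power]
= ((((b^4 · c^6) · c^6) / b^8) · ((b^4)^2)) / c^2    [power of a power]
= ((((b^4 · c^6) · c^6) / b^8) · b^8) / c^2    [power of a power]
= b^4c^10    [quotient of powers; product of powers]

b^4c^10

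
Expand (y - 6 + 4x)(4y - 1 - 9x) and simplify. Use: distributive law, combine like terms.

(y - 6 + 4x)(4y - 1 - 9x)
= 4y^2 - y - 9xy - 24y + 6 + 54x + 16xy - 4x - 36x^2    [distributive law]
= 4y^2 - 25y + 7xy + 6 + 50x - 36x^2    [combine like terms]

4y^2 - 25y + 7xy + 6 + 50x - 36x^2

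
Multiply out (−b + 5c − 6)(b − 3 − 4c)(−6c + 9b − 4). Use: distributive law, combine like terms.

(−b + 5c − 6)(b − 3 − 4c)(−6c + 9b − 4)
= (−b^2 + 3b + 4bc + 5bc − 15c − 20c^2 − 6b + 18 + 24c)(−6c + 9b − 4)    [distributive law]
= (−b^2 − 3b + 9bc + 9c − 20c^2 + 18)(−6c + 9b − 4)    [combine like terms]
= 6b^2c − 9b^3 + 4b^2 + 18bc − 27b^2 + 12b − 54bc^2 + 81b^2c − 36bc − 54c^2 + 81bc − 36c + 120c^3 − 180bc^2 + 80c^2 − 108c + 162b − 72    [distributive law]
= 87b^2c − 9b^3 − 23b^2 + 63bc + 174b − 234bc^2 + 26c^2 − 144c + 120c^3 − 72    [combine like terms]

87b^2c − 9b^3 − 23b^2 + 63bc + 174b − 234bc^2 + 26c^2 − 144c + 120c^3 − 72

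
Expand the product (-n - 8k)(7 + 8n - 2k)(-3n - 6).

(-n - 8k)(7 + 8n - 2k)(-3n - 6)
= (-7n - 8n^2 + 2kn - 56k - 64kn + 16k^2)(-3n - 6)    [distributive law]
= (-7n - 8n^2 - 62kn - 56k + 16k^2)(-3n - 6)    [combine like terms]
= 21n^2 + 42n + 24n^3 + 48n^2 + 186kn^2 + 372kn + 168kn + 336k - 48k^2n - 96k^2    [distributive law]
= 69n^2 + 42n + 24n^3 + 186kn^2 + 540kn + 336k - 48k^2n - 96k^2    [combine like terms]

69n^2 + 42n + 24n^3 + 186kn^2 + 540kn + 336k - 48k^2n - 96k^2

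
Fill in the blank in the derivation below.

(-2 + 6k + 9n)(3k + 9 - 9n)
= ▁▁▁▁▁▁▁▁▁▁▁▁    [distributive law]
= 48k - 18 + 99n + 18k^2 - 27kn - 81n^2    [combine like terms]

After distributive law, the bracketed line is:

-6k - 18 + 18n + 18k^2 + 54k - 54kn + 27kn + 81n - 81n^2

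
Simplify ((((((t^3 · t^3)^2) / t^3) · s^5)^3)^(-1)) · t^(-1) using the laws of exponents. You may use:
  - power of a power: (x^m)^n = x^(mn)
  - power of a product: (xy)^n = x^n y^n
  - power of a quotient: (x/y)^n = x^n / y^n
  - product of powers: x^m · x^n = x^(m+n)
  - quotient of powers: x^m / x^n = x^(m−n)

s^(-15)t^(-28)

((((((t^3 · t^3)^2) / t^3) · s^5)^3)^(-1)) · t^(-1)
= (((((t^3 · t^3)^2) / t^3) · s^5)^(-3)) · t^(-1)    [power of a power]
= (((((t^3 · t^3)^2) / t^3)^(-3)) · ((s^5)^(-3))) · t^(-1)    [power of a product]
= (((((t^3 · t^3)^2)^(-3)) / ((t^3)^(-3))) · ((s^5)^(-3))) · t^(-1)    [power of a quotient]
= ((((t^3 · t^3)^(-6)) / ((t^3)^(-3))) · ((s^5)^(-3))) · t^(-1)    [power of a power]
= (((((t^3)^(-6)) · ((t^3)^(-6))) / ((t^3)^(-3))) · ((s^5)^(-3))) · t^(-1)    [power of a product]
= (((t^(-18) · ((t^3)^(-6))) / ((t^3)^(-3))) · ((s^5)^(-3))) · t^(-1)    [power of a power]
= (((t^(-18) · t^(-18)) / ((t^3)^(-3))) · ((s^5)^(-3))) · t^(-1)    [power of a power]
= ((t^(-36) / ((t^3)^(-3))) · ((s^5)^(-3))) · t^(-1)    [product of powers]
= ((t^(-36) / t^(-9)) · ((s^5)^(-3))) · t^(-1)    [power of a power]
= (t^(-27) · ((s^5)^(-3))) · t^(-1)    [quotient of powers]
= (t^(-27) · s^(-15)) · t^(-1)    [power of a power]
= s^(-15)t^(-28)    [product of powers]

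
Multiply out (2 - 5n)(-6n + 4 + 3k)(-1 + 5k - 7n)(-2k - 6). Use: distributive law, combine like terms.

(2 - 5n)(-6n + 4 + 3k)(-1 + 5k - 7n)(-2k - 6)
= (-12n + 8 + 6k + 30n^2 - 20n - 15kn)(-1 + 5k - 7n)(-2k - 6)    [distributive law]
= (-32n + 8 + 6k + 30n^2 - 15kn)(-1 + 5k - 7n)(-2k - 6)    [combine like terms]
= (32n - 160kn + 224n^2 - 8 + 40k - 56n - 6k + 30k^2 - 42kn - 30n^2 + 150kn^2 - 210n^3 + 15kn - 75k^2n + 105kn^2)(-2k - 6)    [distributive law]
= (-24n - 187kn + 194n^2 - 8 + 34k + 30k^2 + 255kn^2 - 210n^3 - 75k^2n)(-2k - 6)    [combine like terms]
= 48kn + 144n + 374k^2n + 1122kn - 388kn^2 - 1164n^2 + 16k + 48 - 68k^2 - 204k - 60k^3 - 180k^2 - 510k^2n^2 - 1530kn^2 + 420kn^3 + 1260n^3 + 150k^3n + 450k^2n    [distributive law]
= 1170kn + 144n + 824k^2n - 1918kn^2 - 1164n^2 - 188k + 48 - 248k^2 - 60k^3 - 510k^2n^2 + 420kn^3 + 1260n^3 + 150k^3n    [combine like terms]

1170kn + 144n + 824k^2n - 1918kn^2 - 1164n^2 - 188k + 48 - 248k^2 - 60k^3 - 510k^2n^2 + 420kn^3 + 1260n^3 + 150k^3n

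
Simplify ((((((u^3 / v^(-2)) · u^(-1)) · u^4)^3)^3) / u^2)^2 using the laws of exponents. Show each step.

u^104v^36

((((((u^3 / v^(-2)) · u^(-1)) · u^4)^3)^3) / u^2)^2
= ((((((u^3 / v^(-2)) · u^(-1)) · u^4)^3)^3)^2) / ((u^2)^2)    [power of a quotient]
= (((((u^3 / v^(-2)) · u^(-1)) · u^4)^3)^6) / ((u^2)^2)    [power of a power]
= ((((u^3 / v^(-2)) · u^(-1)) · u^4)^18) / ((u^2)^2)    [power of a power]
= ((((u^3 / v^(-2)) · u^(-1))^18) · ((u^4)^18)) / ((u^2)^2)    [power of a product]
= ((((u^3 / v^(-2))^18) · ((u^(-1))^18)) · ((u^4)^18)) / ((u^2)^2)    [power of a product]
= (((((u^3)^18) / ((v^(-2))^18)) · ((u^(-1))^18)) · ((u^4)^18)) / ((u^2)^2)    [power of a quotient]
= (((u^54 / ((v^(-2))^18)) · ((u^(-1))^18)) · ((u^4)^18)) / ((u^2)^2)    [power of a power]
= (((u^54 / v^(-36)) · ((u^(-1))^18)) · ((u^4)^18)) / ((u^2)^2)    [power of a power]
= (((u^54 / v^(-36)) · u^(-18)) · ((u^4)^18)) / ((u^2)^2)    [power of a power]
= (((u^54 / v^(-36)) · u^(-18)) · u^72) / ((u^2)^2)    [power of a power]
= (((u^54 / v^(-36)) · u^(-18)) · u^72) / u^4    [power of a power]
= u^104v^36    [quotient of powers; product of powers]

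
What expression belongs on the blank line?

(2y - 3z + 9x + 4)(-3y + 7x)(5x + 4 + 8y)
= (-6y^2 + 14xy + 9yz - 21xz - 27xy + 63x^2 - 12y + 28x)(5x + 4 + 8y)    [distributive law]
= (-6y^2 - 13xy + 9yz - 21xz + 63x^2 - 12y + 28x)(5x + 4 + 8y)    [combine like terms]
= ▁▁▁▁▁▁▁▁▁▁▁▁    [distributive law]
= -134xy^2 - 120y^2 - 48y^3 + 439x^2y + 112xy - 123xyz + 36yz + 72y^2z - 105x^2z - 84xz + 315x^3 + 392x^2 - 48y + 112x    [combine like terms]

By distributive law:

-30xy^2 - 24y^2 - 48y^3 - 65x^2y - 52xy - 104xy^2 + 45xyz + 36yz + 72y^2z - 105x^2z - 84xz - 168xyz + 315x^3 + 252x^2 + 504x^2y - 60xy - 48y - 96y^2 + 140x^2 + 112x + 224xy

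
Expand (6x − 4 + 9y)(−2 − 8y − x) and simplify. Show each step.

(6x − 4 + 9y)(−2 − 8y − x)
= −12x − 48xy − 6x^2 + 8 + 32y + 4x − 18y − 72y^2 − 9xy    [distributive law]
= −8x − 57xy − 6x^2 + 8 + 14y − 72y^2    [combine like terms]

−8x − 57xy − 6x^2 + 8 + 14y − 72y^2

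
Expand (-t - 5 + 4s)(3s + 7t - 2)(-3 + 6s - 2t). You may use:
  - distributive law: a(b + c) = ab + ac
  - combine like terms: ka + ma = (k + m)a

(-t - 5 + 4s)(3s + 7t - 2)(-3 + 6s - 2t)
= (-3st - 7t^2 + 2t - 15s - 35t + 10 + 12s^2 + 28st - 8s)(-3 + 6s - 2t)    [distributive law]
= (25st - 7t^2 - 33t - 23s + 10 + 12s^2)(-3 + 6s - 2t)    [combine like terms]
= -75st + 150s^2t - 50st^2 + 21t^2 - 42st^2 + 14t^3 + 99t - 198st + 66t^2 + 69s - 138s^2 + 46st - 30 + 60s - 20t - 36s^2 + 72s^3 - 24s^2t    [distributive law]
= -227st + 126s^2t - 92st^2 + 87t^2 + 14t^3 + 79t + 129s - 174s^2 - 30 + 72s^3    [combine like terms]

-227st + 126s^2t - 92st^2 + 87t^2 + 14t^3 + 79t + 129s - 174s^2 - 30 + 72s^3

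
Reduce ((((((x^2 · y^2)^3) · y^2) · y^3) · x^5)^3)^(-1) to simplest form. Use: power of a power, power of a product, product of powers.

x^(-33)·y^(-33)

((((((x^2 · y^2)^3) · y^2) · y^3) · x^5)^3)^(-1)
= (((((x^2 · y^2)^3) · y^2) · y^3) · x^5)^(-3)    [power of a power]
= (((((x^2 · y^2)^3) · y^2) · y^3)^(-3)) · ((x^5)^(-3))    [power of a product]
= (((((x^2 · y^2)^3) · y^2)^(-3)) · ((y^3)^(-3))) · ((x^5)^(-3))    [power of a product]
= (((((x^2 · y^2)^3)^(-3)) · ((y^2)^(-3))) · ((y^3)^(-3))) · ((x^5)^(-3))    [power of a product]
= ((((x^2 · y^2)^(-9)) · ((y^2)^(-3))) · ((y^3)^(-3))) · ((x^5)^(-3))    [power of a power]
= (((((x^2)^(-9)) · ((y^2)^(-9))) · ((y^2)^(-3))) · ((y^3)^(-3))) · ((x^5)^(-3))    [power of a product]
= (((x^(-18) · ((y^2)^(-9))) · ((y^2)^(-3))) · ((y^3)^(-3))) · ((x^5)^(-3))    [power of a power]
= (((x^(-18) · y^(-18)) · ((y^2)^(-3))) · ((y^3)^(-3))) · ((x^5)^(-3))    [power of a power]
= (((x^(-18) · y^(-18)) · y^(-6)) · ((y^3)^(-3))) · ((x^5)^(-3))    [power of a power]
= (((x^(-18) · y^(-18)) · y^(-6)) · y^(-9)) · ((x^5)^(-3))    [power of a power]
= (((x^(-18) · y^(-18)) · y^(-6)) · y^(-9)) · x^(-15)    [power of a power]
= x^(-33)·y^(-33)    [product of powers]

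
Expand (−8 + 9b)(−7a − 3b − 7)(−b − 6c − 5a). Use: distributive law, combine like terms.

(−8 + 9b)(−7a − 3b − 7)(−b − 6c − 5a)
= (56a + 24b + 56 − 63ab − 27b² − 63b)(−b − 6c − 5a)    [distributive law]
= (56a − 39b + 56 − 63ab − 27b²)(−b − 6c − 5a)    [combine like terms]
= −56ab − 336ac − 280a² + 39b² + 234bc + 195ab − 56b − 336c − 280a + 63ab² + 378abc + 315a²b + 27b³ + 162b²c + 135ab²    [distributive law]
= 139ab − 336ac − 280a² + 39b² + 234bc − 56b − 336c − 280a + 198ab² + 378abc + 315a²b + 27b³ + 162b²c    [combine like terms]

139ab − 336ac − 280a² + 39b² + 234bc − 56b − 336c − 280a + 198ab² + 378abc + 315a²b + 27b³ + 162b²c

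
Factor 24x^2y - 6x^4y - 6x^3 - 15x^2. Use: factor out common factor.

3x^2(8y - 2x^2y - 2x - 5)

24x^2y - 6x^4y - 6x^3 - 15x^2
= 3(8x^2y - 2x^4y - 2x^3 - 5x^2)    [factor out 3]
= 3x^2(8y - 2x^2y - 2x - 5)    [factor out x^2]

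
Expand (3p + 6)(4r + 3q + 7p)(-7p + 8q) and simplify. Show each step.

(3p + 6)(4r + 3q + 7p)(-7p + 8q)
= (12pr + 9pq + 21p² + 24r + 18q + 42p)(-7p + 8q)    [distributive law]
= -84p²r + 96pqr - 63p²q + 72pq² - 147p³ + 168p²q - 168pr + 192qr - 126pq + 144q² - 294p² + 336pq    [distributive law]
= -84p²r + 96pqr + 105p²q + 72pq² - 147p³ - 168pr + 192qr + 210pq + 144q² - 294p²    [combine like terms]

-84p²r + 96pqr + 105p²q + 72pq² - 147p³ - 168pr + 192qr + 210pq + 144q² - 294p²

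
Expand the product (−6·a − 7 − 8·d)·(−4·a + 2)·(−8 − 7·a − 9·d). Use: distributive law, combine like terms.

(−6·a − 7 − 8·d)·(−4·a + 2)·(−8 − 7·a − 9·d)
= (24·a² − 12·a + 28·a − 14 + 32·a·d − 16·d)·(−8 − 7·a − 9·d)    [distributive law]
= (24·a² + 16·a − 14 + 32·a·d − 16·d)·(−8 − 7·a − 9·d)    [combine like terms]
= −192·a² − 168·a³ − 216·a²·d − 128·a − 112·a² − 144·a·d + 112 + 98·a + 126·d − 256·a·d − 224·a²·d − 288·a·d² + 128·d + 112·a·d + 144·d²    [distributive law]
= −304·a² − 168·a³ − 440·a²·d − 30·a − 288·a·d + 112 + 254·d − 288·a·d² + 144·d²    [combine like terms]

−304·a² − 168·a³ − 440·a²·d − 30·a − 288·a·d + 112 + 254·d − 288·a·d² + 144·d²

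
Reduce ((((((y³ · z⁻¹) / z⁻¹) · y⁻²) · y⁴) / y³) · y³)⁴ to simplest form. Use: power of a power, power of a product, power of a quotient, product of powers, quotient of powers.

((((((y³ · z⁻¹) / z⁻¹) · y⁻²) · y⁴) / y³) · y³)⁴
= ((((((y³ · z⁻¹) / z⁻¹) · y⁻²) · y⁴) / y³)⁴) · ((y³)⁴)    [power of a product]
= ((((((y³ · z⁻¹) / z⁻¹) · y⁻²) · y⁴)⁴) / ((y³)⁴)) · ((y³)⁴)    [power of a quotient]
= ((((((y³ · z⁻¹) / z⁻¹) · y⁻²)⁴) · ((y⁴)⁴)) / ((y³)⁴)) · ((y³)⁴)    [power of a product]
= ((((((y³ · z⁻¹) / z⁻¹)⁴) · ((y⁻²)⁴)) · ((y⁴)⁴)) / ((y³)⁴)) · ((y³)⁴)    [power of a product]
= ((((((y³ · z⁻¹)⁴) / ((z⁻¹)⁴)) · ((y⁻²)⁴)) · ((y⁴)⁴)) / ((y³)⁴)) · ((y³)⁴)    [power of a quotient]
= (((((((y³)⁴) · ((z⁻¹)⁴)) / ((z⁻¹)⁴)) · ((y⁻²)⁴)) · ((y⁴)⁴)) / ((y³)⁴)) · ((y³)⁴)    [power of a product]
= (((((y¹² · ((z⁻¹)⁴)) / ((z⁻¹)⁴)) · ((y⁻²)⁴)) · ((y⁴)⁴)) / ((y³)⁴)) · ((y³)⁴)    [power of a power]
= (((((y¹² · z⁻⁴) / ((z⁻¹)⁴)) · ((y⁻²)⁴)) · ((y⁴)⁴)) / ((y³)⁴)) · ((y³)⁴)    [power of a power]
= (((((y¹² · z⁻⁴) / z⁻⁴) · ((y⁻²)⁴)) · ((y⁴)⁴)) / ((y³)⁴)) · ((y³)⁴)    [power of a power]
= (((((y¹² · z⁻⁴) / z⁻⁴) · y⁻⁸) · ((y⁴)⁴)) / ((y³)⁴)) · ((y³)⁴)    [power of a power]
= (((((y¹² · z⁻⁴) / z⁻⁴) · y⁻⁸) · y¹⁶) / ((y³)⁴)) · ((y³)⁴)    [power of a power]
= (((((y¹² · z⁻⁴) / z⁻⁴) · y⁻⁸) · y¹⁶) / y¹²) · ((y³)⁴)    [power of a power]
= (((((y¹² · z⁻⁴) / z⁻⁴) · y⁻⁸) · y¹⁶) / y¹²) · y¹²    [power of a power]
= y²⁰    [quotient of powers; product of powers]

y²⁰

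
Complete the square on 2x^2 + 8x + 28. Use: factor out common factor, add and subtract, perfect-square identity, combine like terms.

2(x + 2)^2 + 20

2x^2 + 8x + 28
= 2(x^2 + 4x) + 28    [factor out 2 from the x-terms]
= 2(x^2 + 4x + 4 - 4) + 28    [add and subtract 4 inside the bracket]
= 2(x + 2)^2 - 8 + 28    [perfect-square identity]
= 2(x + 2)^2 + 20    [combine constants]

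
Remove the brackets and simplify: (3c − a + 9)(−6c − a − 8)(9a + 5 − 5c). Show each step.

(3c − a + 9)(−6c − a − 8)(9a + 5 − 5c)
= (−18c² − 3ac − 24c + 6ac + a² + 8a − 54c − 9a − 72)(9a + 5 − 5c)    [distributive law]
= (−18c² + 3ac − 78c + a² − a − 72)(9a + 5 − 5c)    [combine like terms]
= −162ac² − 90c² + 90c³ + 27a²c + 15ac − 15ac² − 702ac − 390c + 390c² + 9a³ + 5a² − 5a²c − 9a² − 5a + 5ac − 648a − 360 + 360c    [distributive law]
= −177ac² + 300c² + 90c³ + 22a²c − 682ac − 30c + 9a³ − 4a² − 653a − 360    [combine like terms]

−177ac² + 300c² + 90c³ + 22a²c − 682ac − 30c + 9a³ − 4a² − 653a − 360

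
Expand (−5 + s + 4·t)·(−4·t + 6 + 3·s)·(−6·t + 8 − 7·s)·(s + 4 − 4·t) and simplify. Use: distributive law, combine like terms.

(−5 + s + 4·t)·(−4·t + 6 + 3·s)·(−6·t + 8 − 7·s)·(s + 4 − 4·t)
= (20·t − 30 − 15·s − 4·s·t + 6·s + 3·s^2 − 16·t^2 + 24·t + 12·s·t)·(−6·t + 8 − 7·s)·(s + 4 − 4·t)    [distributive law]
= (44·t − 30 − 9·s + 8·s·t + 3·s^2 − 16·t^2)·(−6·t + 8 − 7·s)·(s + 4 − 4·t)    [combine like terms]
= (−264·t^2 + 352·t − 308·s·t + 180·t − 240 + 210·s + 54·s·t − 72·s + 63·s^2 − 48·s·t^2 + 64·s·t − 56·s^2·t − 18·s^2·t + 24·s^2 − 21·s^3 + 96·t^3 − 128·t^2 + 112·s·t^2)·(s + 4 − 4·t)    [distributive law]
= (−392·t^2 + 532·t − 190·s·t − 240 + 138·s + 87·s^2 + 64·s·t^2 − 74·s^2·t − 21·s^3 + 96·t^3)·(s + 4 − 4·t)    [combine like terms]
= −392·s·t^2 − 1568·t^2 + 1568·t^3 + 532·s·t + 2128·t − 2128·t^2 − 190·s^2·t − 760·s·t + 760·s·t^2 − 240·s − 960 + 960·t + 138·s^2 + 552·s − 552·s·t + 87·s^3 + 348·s^2 − 348·s^2·t + 64·s^2·t^2 + 256·s·t^2 − 256·s·t^3 − 74·s^3·t − 296·s^2·t + 296·s^2·t^2 − 21·s^4 − 84·s^3 + 84·s^3·t + 96·s·t^3 + 384·t^3 − 384·t^4    [distributive law]
= 624·s·t^2 − 3696·t^2 + 1952·t^3 − 780·s·t + 3088·t − 834·s^2·t + 312·s − 960 + 486·s^2 + 3·s^3 + 360·s^2·t^2 − 160·s·t^3 + 10·s^3·t − 21·s^4 − 384·t^4    [combine like terms]

624·s·t^2 − 3696·t^2 + 1952·t^3 − 780·s·t + 3088·t − 834·s^2·t + 312·s − 960 + 486·s^2 + 3·s^3 + 360·s^2·t^2 − 160·s·t^3 + 10·s^3·t − 21·s^4 − 384·t^4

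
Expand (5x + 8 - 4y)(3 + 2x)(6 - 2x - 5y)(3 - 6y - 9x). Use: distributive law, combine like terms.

-882x + 363xy - 1248x² + 1521x²y - 42x³ + 654xy² + 426x³y + 180x⁴ - 156x²y² + 432 - 1440y + 1332y² - 360y³ - 240xy³

(5x + 8 - 4y)(3 + 2x)(6 - 2x - 5y)(3 - 6y - 9x)
= (15x + 10x² + 24 + 16x - 12y - 8xy)(6 - 2x - 5y)(3 - 6y - 9x)    [distributive law]
= (31x + 10x² + 24 - 12y - 8xy)(6 - 2x - 5y)(3 - 6y - 9x)    [combine like terms]
= (186x - 62x² - 155xy + 60x² - 20x³ - 50x²y + 144 - 48x - 120y - 72y + 24xy + 60y² - 48xy + 16x²y + 40xy²)(3 - 6y - 9x)    [distributive law]
= (138x - 2x² - 179xy - 20x³ - 34x²y + 144 - 192y + 60y² + 40xy²)(3 - 6y - 9x)    [combine like terms]
= 414x - 828xy - 1242x² - 6x² + 12x²y + 18x³ - 537xy + 1074xy² + 1611x²y - 60x³ + 120x³y + 180x⁴ - 102x²y + 204x²y² + 306x³y + 432 - 864y - 1296x - 576y + 1152y² + 1728xy + 180y² - 360y³ - 540xy² + 120xy² - 240xy³ - 360x²y²    [distributive law]
= -882x + 363xy - 1248x² + 1521x²y - 42x³ + 654xy² + 426x³y + 180x⁴ - 156x²y² + 432 - 1440y + 1332y² - 360y³ - 240xy³    [combine like terms]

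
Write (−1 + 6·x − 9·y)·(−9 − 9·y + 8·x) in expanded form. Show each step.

9 + 90·y − 62·x − 126·x·y + 48·x^2 + 81·y^2

(−1 + 6·x − 9·y)·(−9 − 9·y + 8·x)
= 9 + 9·y − 8·x − 54·x − 54·x·y + 48·x^2 + 81·y + 81·y^2 − 72·x·y    [distributive law]
= 9 + 90·y − 62·x − 126·x·y + 48·x^2 + 81·y^2    [combine like terms]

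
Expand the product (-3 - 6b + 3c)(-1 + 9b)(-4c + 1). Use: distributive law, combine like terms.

-15c + 3 + 111bc - 21b + 216b^2c - 54b^2 + 12c^2 - 108bc^2

(-3 - 6b + 3c)(-1 + 9b)(-4c + 1)
= (3 - 27b + 6b - 54b^2 - 3c + 27bc)(-4c + 1)    [distributive law]
= (3 - 21b - 54b^2 - 3c + 27bc)(-4c + 1)    [combine like terms]
= -12c + 3 + 84bc - 21b + 216b^2c - 54b^2 + 12c^2 - 3c - 108bc^2 + 27bc    [distributive law]
= -15c + 3 + 111bc - 21b + 216b^2c - 54b^2 + 12c^2 - 108bc^2    [combine like terms]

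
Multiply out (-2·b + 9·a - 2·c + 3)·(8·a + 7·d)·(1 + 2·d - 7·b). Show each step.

(-2·b + 9·a - 2·c + 3)·(8·a + 7·d)·(1 + 2·d - 7·b)
= (-16·a·b - 14·b·d + 72·a^2 + 63·a·d - 16·a·c - 14·c·d + 24·a + 21·d)·(1 + 2·d - 7·b)    [distributive law]
= -16·a·b - 32·a·b·d + 112·a·b^2 - 14·b·d - 28·b·d^2 + 98·b^2·d + 72·a^2 + 144·a^2·d - 504·a^2·b + 63·a·d + 126·a·d^2 - 441·a·b·d - 16·a·c - 32·a·c·d + 112·a·b·c - 14·c·d - 28·c·d^2 + 98·b·c·d + 24·a + 48·a·d - 168·a·b + 21·d + 42·d^2 - 147·b·d    [distributive law]
= -184·a·b - 473·a·b·d + 112·a·b^2 - 161·b·d - 28·b·d^2 + 98·b^2·d + 72·a^2 + 144·a^2·d - 504·a^2·b + 111·a·d + 126·a·d^2 - 16·a·c - 32·a·c·d + 112·a·b·c - 14·c·d - 28·c·d^2 + 98·b·c·d + 24·a + 21·d + 42·d^2    [combine like terms]

-184·a·b - 473·a·b·d + 112·a·b^2 - 161·b·d - 28·b·d^2 + 98·b^2·d + 72·a^2 + 144·a^2·d - 504·a^2·b + 111·a·d + 126·a·d^2 - 16·a·c - 32·a·c·d + 112·a·b·c - 14·c·d - 28·c·d^2 + 98·b·c·d + 24·a + 21·d + 42·d^2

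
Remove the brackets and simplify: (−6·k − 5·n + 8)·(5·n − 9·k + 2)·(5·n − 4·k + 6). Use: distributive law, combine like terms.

(−6·k − 5·n + 8)·(5·n − 9·k + 2)·(5·n − 4·k + 6)
= (−30·k·n + 54·k² − 12·k − 25·n² + 45·k·n − 10·n + 40·n − 72·k + 16)·(5·n − 4·k + 6)    [distributive law]
= (15·k·n + 54·k² − 84·k − 25·n² + 30·n + 16)·(5·n − 4·k + 6)    [combine like terms]
= 75·k·n² − 60·k²·n + 90·k·n + 270·k²·n − 216·k³ + 324·k² − 420·k·n + 336·k² − 504·k − 125·n³ + 100·k·n² − 150·n² + 150·n² − 120·k·n + 180·n + 80·n − 64·k + 96    [distributive law]
= 175·k·n² + 210·k²·n − 450·k·n − 216·k³ + 660·k² − 568·k − 125·n³ + 260·n + 96    [combine like terms]

175·k·n² + 210·k²·n − 450·k·n − 216·k³ + 660·k² − 568·k − 125·n³ + 260·n + 96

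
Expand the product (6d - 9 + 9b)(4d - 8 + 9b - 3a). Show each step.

(6d - 9 + 9b)(4d - 8 + 9b - 3a)
= 24d^2 - 48d + 54bd - 18ad - 36d + 72 - 81b + 27a + 36bd - 72b + 81b^2 - 27ab    [distributive law]
= 24d^2 - 84d + 90bd - 18ad + 72 - 153b + 27a + 81b^2 - 27ab    [combine like terms]

24d^2 - 84d + 90bd - 18ad + 72 - 153b + 27a + 81b^2 - 27ab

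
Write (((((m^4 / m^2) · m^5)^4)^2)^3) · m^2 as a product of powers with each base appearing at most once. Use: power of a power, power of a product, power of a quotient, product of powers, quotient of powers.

m^170

(((((m^4 / m^2) · m^5)^4)^2)^3) · m^2
= ((((m^4 / m^2) · m^5)^4)^6) · m^2    [power of a power]
= (((m^4 / m^2) · m^5)^24) · m^2    [power of a power]
= (((m^4 / m^2)^24) · ((m^5)^24)) · m^2    [power of a product]
= ((((m^4)^24) / ((m^2)^24)) · ((m^5)^24)) · m^2    [power of a quotient]
= ((m^96 / ((m^2)^24)) · ((m^5)^24)) · m^2    [power of a power]
= ((m^96 / m^48) · ((m^5)^24)) · m^2    [power of a power]
= (m^48 · ((m^5)^24)) · m^2    [quotient of powers]
= (m^48 · m^120) · m^2    [power of a power]
= m^168 · m^2    [product of powers]
= m^170    [product of powers]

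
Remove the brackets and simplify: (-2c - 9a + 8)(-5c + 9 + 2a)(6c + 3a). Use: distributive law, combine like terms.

60c^3 + 276ac^2 - 348c^2 - 564ac + 15a^2c - 195a^2 - 54a^3 + 432c + 216a

(-2c - 9a + 8)(-5c + 9 + 2a)(6c + 3a)
= (10c^2 - 18c - 4ac + 45ac - 81a - 18a^2 - 40c + 72 + 16a)(6c + 3a)    [distributive law]
= (10c^2 - 58c + 41ac - 65a - 18a^2 + 72)(6c + 3a)    [combine like terms]
= 60c^3 + 30ac^2 - 348c^2 - 174ac + 246ac^2 + 123a^2c - 390ac - 195a^2 - 108a^2c - 54a^3 + 432c + 216a    [distributive law]
= 60c^3 + 276ac^2 - 348c^2 - 564ac + 15a^2c - 195a^2 - 54a^3 + 432c + 216a    [combine like terms]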